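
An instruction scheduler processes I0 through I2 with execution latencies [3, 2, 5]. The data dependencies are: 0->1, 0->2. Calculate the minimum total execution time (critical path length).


Compute longest path through dependency graph: dist(Ik) = max over predecessors of dist + latency(Ik).
dist(I0) = latency 3 = 3
dist(I1) = dist(I0) + 2 = 3 + 2 = 5
dist(I2) = dist(I0) + 5 = 3 + 5 = 8
Critical path = max dist = 8

8


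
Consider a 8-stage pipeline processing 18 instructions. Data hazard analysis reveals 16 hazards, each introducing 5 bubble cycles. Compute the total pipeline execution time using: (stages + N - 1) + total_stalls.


Base cycles = 8 + 18 - 1 = 25
Total stalls = 16 * 5 = 80
Total = 25 + 80 = 105

105


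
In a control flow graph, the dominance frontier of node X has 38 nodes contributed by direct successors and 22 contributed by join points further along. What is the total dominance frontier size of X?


DF(X) = direct successor contributions + join point contributions
= 38 + 22 = 60

60


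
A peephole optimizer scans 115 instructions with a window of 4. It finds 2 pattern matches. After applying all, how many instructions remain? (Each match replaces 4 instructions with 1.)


Each match removes 3 instructions.
Total removed = 2 * 3 = 6
Remaining = 115 - 6 = 109

109


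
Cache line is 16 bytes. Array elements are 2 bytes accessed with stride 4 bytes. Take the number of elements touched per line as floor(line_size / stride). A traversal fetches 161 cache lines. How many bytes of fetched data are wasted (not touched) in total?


Elements per line = floor(16 / 4) = 4
Bytes used per line = 4 * 2 = 8
Wasted per line = 16 - 8 = 8
Total wasted = 8 * 161 = 1288

1288


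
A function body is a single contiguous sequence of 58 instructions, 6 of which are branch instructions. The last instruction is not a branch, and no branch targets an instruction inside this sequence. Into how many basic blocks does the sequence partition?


With no in-sequence branch targets, the leaders are the first instruction plus the instruction after each branch.
Number of basic blocks = branches + 1
= 6 + 1 = 7

7


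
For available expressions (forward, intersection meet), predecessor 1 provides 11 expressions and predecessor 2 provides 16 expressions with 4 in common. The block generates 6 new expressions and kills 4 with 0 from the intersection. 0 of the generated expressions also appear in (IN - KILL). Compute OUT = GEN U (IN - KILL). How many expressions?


IN = intersection of predecessors = 4
IN - KILL = 4 - 0 = 4
|OUT| = |GEN| + |IN - KILL| - |GEN ∩ (IN - KILL)| = 6 + 4 - 0 = 10

10


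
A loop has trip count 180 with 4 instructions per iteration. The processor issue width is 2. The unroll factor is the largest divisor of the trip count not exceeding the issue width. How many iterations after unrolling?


Largest divisor of 180 <= 2 is 2
New iterations = 180 / 2 = 90

90


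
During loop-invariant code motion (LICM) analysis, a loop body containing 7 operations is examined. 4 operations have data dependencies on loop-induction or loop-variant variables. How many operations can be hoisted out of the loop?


Invariant candidates = total - loop-dependent
= 7 - 4 = 3

3


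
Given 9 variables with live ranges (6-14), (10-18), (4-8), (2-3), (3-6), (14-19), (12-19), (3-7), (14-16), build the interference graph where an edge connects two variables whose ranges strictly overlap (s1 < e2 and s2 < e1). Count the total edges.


Check all pairs for overlapping intervals.
Two intervals (s1,e1) and (s2,e2) overlap if s1 < e2 and s2 < e1.
v0 (6-14) vs v1..v8: overlaps v1, v2, v6, v7 -> 4
v1 (10-18) vs v2..v8: overlaps v5, v6, v8 -> 3
v2 (4-8) vs v3..v8: overlaps v4, v7 -> 2
v3 (2-3) vs v4..v8: overlaps none -> 0
v4 (3-6) vs v5..v8: overlaps v7 -> 1
v5 (14-19) vs v6..v8: overlaps v6, v8 -> 2
v6 (12-19) vs v7..v8: overlaps v8 -> 1
v7 (3-7) vs v8: overlaps none -> 0
Total overlapping pairs = 4 + 3 + 2 + 0 + 1 + 2 + 1 + 0 = 13

13


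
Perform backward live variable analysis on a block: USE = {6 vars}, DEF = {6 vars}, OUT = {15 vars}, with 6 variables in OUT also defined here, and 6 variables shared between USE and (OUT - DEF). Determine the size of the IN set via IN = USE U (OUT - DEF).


OUT - DEF: 15 - 6 = 9
|IN| = |USE| + |OUT - DEF| - |USE ∩ (OUT - DEF)| = 6 + 9 - 6 = 9

9


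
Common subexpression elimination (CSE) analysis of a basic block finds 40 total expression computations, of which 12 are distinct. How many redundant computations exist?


CSE count = total expressions - unique expressions
= 40 - 12 = 28

28


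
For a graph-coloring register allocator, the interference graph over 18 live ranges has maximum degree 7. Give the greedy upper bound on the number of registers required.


Greedy coloring never needs more than (max_degree + 1) colors: when coloring a vertex, at most max_degree neighbors are already colored.
Upper bound = 7 + 1 = 8

8


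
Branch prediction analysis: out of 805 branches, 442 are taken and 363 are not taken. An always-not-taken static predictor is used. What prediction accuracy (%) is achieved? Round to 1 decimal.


Predictor: always-not-taken
Correct predictions = 363
Accuracy = 363 / 805 * 100 = 45.1%

45.1


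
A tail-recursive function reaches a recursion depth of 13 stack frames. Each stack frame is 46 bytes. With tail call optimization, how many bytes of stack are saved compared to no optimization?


Without TCO: 13 * 46 = 598 bytes
With TCO: reuse 1 frame = 46 bytes
Savings = 598 - 46 = 552

552


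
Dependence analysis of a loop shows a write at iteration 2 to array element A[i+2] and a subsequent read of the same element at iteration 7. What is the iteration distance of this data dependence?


Distance = read iteration - write iteration
= 7 - 2 = 5

5


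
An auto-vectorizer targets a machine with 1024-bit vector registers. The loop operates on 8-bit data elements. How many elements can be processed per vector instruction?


Width = SIMD bits / data type bits
= 1024 / 8 = 128

128


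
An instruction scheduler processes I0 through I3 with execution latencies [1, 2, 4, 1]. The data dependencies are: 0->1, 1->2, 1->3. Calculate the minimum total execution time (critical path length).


Compute longest path through dependency graph: dist(Ik) = max over predecessors of dist + latency(Ik).
dist(I0) = latency 1 = 1
dist(I1) = dist(I0) + 2 = 1 + 2 = 3
dist(I2) = dist(I1) + 4 = 3 + 4 = 7
dist(I3) = dist(I1) + 1 = 3 + 1 = 4
Critical path = max dist = 7

7


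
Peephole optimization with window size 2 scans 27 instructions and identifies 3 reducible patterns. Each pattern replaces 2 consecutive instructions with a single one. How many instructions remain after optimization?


Each match removes 1 instructions.
Total removed = 3 * 1 = 3
Remaining = 27 - 3 = 24

24


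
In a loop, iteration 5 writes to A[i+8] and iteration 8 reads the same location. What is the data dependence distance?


Distance = read iteration - write iteration
= 8 - 5 = 3

3


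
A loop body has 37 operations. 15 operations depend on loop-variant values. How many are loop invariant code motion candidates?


Invariant candidates = total - loop-dependent
= 37 - 15 = 22

22


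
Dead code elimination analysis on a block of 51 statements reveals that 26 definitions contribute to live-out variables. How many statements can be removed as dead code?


Dead code = total statements - live definitions
= 51 - 26 = 25

25


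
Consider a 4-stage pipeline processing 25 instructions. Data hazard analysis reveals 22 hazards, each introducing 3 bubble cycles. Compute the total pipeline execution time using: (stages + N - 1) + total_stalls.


Base cycles = 4 + 25 - 1 = 28
Total stalls = 22 * 3 = 66
Total = 28 + 66 = 94

94


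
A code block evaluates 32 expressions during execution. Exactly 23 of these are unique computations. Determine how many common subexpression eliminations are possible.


CSE count = total expressions - unique expressions
= 32 - 23 = 9

9


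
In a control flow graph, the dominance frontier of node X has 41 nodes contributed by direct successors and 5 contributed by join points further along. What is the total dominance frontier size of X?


DF(X) = direct successor contributions + join point contributions
= 41 + 5 = 46

46


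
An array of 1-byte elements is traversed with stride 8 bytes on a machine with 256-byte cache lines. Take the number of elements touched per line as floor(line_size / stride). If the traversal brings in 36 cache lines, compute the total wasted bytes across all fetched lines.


Elements per line = floor(256 / 8) = 32
Bytes used per line = 32 * 1 = 32
Wasted per line = 256 - 32 = 224
Total wasted = 224 * 36 = 8064

8064


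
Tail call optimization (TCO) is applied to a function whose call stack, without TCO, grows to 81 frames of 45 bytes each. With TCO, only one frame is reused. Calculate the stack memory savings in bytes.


Without TCO: 81 * 45 = 3645 bytes
With TCO: reuse 1 frame = 45 bytes
Savings = 3645 - 45 = 3600

3600


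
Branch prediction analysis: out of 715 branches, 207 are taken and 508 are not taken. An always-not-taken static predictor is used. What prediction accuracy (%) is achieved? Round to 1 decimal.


Predictor: always-not-taken
Correct predictions = 508
Accuracy = 508 / 715 * 100 = 71.0%

71.0


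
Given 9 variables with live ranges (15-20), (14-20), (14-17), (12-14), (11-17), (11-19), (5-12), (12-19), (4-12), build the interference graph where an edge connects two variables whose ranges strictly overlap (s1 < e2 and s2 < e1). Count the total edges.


Check all pairs for overlapping intervals.
Two intervals (s1,e1) and (s2,e2) overlap if s1 < e2 and s2 < e1.
v0 (15-20) vs v1..v8: overlaps v1, v2, v4, v5, v7 -> 5
v1 (14-20) vs v2..v8: overlaps v2, v4, v5, v7 -> 4
v2 (14-17) vs v3..v8: overlaps v4, v5, v7 -> 3
v3 (12-14) vs v4..v8: overlaps v4, v5, v7 -> 3
v4 (11-17) vs v5..v8: overlaps v5, v6, v7, v8 -> 4
v5 (11-19) vs v6..v8: overlaps v6, v7, v8 -> 3
v6 (5-12) vs v7..v8: overlaps v8 -> 1
v7 (12-19) vs v8: overlaps none -> 0
Total overlapping pairs = 5 + 4 + 3 + 3 + 4 + 3 + 1 + 0 = 23

23


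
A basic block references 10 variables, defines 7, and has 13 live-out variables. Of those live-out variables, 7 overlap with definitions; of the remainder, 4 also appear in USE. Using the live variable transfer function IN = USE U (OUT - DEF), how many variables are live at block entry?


OUT - DEF: 13 - 7 = 6
|IN| = |USE| + |OUT - DEF| - |USE ∩ (OUT - DEF)| = 10 + 6 - 4 = 12

12


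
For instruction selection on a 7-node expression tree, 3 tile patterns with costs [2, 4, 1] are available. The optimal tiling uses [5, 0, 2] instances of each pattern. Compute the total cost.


Total cost = sum(count_i * cost_i)
= 5*2 + 0*4 + 2*1
= 12

12


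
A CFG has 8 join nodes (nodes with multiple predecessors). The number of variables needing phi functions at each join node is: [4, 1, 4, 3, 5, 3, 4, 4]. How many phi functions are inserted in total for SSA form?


Total phi functions = sum of phi functions at each join node
= 4 + 1 + 4 + 3 + 5 + 3 + 4 + 4 = 28

28


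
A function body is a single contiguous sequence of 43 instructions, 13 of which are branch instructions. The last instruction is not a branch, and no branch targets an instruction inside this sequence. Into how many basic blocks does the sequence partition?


With no in-sequence branch targets, the leaders are the first instruction plus the instruction after each branch.
Number of basic blocks = branches + 1
= 13 + 1 = 14

14


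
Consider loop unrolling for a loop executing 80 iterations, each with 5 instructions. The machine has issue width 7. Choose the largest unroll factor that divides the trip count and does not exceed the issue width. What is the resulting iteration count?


Largest divisor of 80 <= 7 is 5
New iterations = 80 / 5 = 16

16


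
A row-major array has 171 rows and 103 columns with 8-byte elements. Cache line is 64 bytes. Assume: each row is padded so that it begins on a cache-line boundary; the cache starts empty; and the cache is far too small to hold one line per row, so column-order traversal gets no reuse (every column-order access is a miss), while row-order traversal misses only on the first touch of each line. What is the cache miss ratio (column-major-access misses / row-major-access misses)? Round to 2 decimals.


Each row occupies 103 * 8 = 824 bytes and starts on a line boundary, so it spans ceil(824 / 64) = 13 cache lines.
Row-major traversal misses (one per line touched): 171 * ceil(103 * 8 / 64) = 2223
Column-major traversal misses (no reuse, every access misses): 171 * 103 = 17613
Ratio = 17613 / 2223 = 7.92

7.92


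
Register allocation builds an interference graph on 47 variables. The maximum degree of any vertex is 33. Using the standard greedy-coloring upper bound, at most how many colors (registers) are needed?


Greedy coloring never needs more than (max_degree + 1) colors: when coloring a vertex, at most max_degree neighbors are already colored.
Upper bound = 33 + 1 = 34

34


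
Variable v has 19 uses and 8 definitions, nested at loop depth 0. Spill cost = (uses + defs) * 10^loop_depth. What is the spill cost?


uses + defs = 19 + 8 = 27
10^0 = 1
Spill cost = 27 * 1 = 27

27


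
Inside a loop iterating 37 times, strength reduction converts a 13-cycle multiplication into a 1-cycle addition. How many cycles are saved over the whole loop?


Per-iteration saving = 13 - 1 = 12
Total saved = 37 * 12 = 444

444


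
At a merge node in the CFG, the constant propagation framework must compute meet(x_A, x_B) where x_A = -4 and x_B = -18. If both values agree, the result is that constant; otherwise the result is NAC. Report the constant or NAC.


Meet operation: if both paths give the same constant, result is that constant; if they differ, result is NAC (not-a-constant).
Path A: -4, Path B: -18 -> differ
Result: not-a-constant -> NAC

NAC


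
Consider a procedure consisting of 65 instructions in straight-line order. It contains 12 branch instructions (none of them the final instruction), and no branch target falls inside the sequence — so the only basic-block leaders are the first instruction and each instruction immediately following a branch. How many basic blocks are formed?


With no in-sequence branch targets, the leaders are the first instruction plus the instruction after each branch.
Number of basic blocks = branches + 1
= 12 + 1 = 13

13


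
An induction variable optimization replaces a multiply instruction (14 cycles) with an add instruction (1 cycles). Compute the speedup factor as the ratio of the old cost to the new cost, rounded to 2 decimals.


Ratio = mult_cost / add_cost = 14 / 1 = 14.0

14.0


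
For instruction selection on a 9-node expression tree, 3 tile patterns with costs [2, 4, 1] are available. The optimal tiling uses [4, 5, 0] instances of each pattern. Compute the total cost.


Total cost = sum(count_i * cost_i)
= 4*2 + 5*4 + 0*1
= 28

28


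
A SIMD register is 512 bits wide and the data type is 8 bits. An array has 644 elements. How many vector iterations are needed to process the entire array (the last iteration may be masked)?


Width = 512 / 8 = 64 elements per vector op
Iterations = ceil(644 / 64) = 11

11


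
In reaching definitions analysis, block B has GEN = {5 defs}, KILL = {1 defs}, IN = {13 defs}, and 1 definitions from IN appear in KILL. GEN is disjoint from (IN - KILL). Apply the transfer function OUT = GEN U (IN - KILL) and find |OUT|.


IN - KILL: 13 - 1 = 12 surviving definitions
OUT = GEN + surviving = 5 + 12 = 17

17


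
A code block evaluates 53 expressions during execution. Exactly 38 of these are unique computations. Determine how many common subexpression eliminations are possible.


CSE count = total expressions - unique expressions
= 53 - 38 = 15

15


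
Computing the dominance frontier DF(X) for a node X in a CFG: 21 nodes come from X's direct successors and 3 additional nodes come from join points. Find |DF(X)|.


DF(X) = direct successor contributions + join point contributions
= 21 + 3 = 24

24


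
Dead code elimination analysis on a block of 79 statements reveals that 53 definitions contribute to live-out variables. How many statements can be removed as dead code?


Dead code = total statements - live definitions
= 79 - 53 = 26

26


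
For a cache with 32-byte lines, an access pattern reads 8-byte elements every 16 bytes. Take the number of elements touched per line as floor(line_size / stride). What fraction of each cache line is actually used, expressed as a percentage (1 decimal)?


Elements per cache line = floor(32 / 16) = 2
Bytes used = 2 * 8 = 16
Utilization = 16 / 32 * 100 = 50.0%

50.0


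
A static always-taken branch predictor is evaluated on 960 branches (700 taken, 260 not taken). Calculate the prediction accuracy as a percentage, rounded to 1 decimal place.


Predictor: always-taken
Correct predictions = 700
Accuracy = 700 / 960 * 100 = 72.9%

72.9


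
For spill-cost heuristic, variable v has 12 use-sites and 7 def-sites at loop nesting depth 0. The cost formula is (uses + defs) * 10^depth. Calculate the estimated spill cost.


uses + defs = 12 + 7 = 19
10^0 = 1
Spill cost = 19 * 1 = 19

19


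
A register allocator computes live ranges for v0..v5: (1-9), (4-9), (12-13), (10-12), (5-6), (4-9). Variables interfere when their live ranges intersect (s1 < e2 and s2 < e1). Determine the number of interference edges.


Check all pairs for overlapping intervals.
Two intervals (s1,e1) and (s2,e2) overlap if s1 < e2 and s2 < e1.
v0 (1-9) vs v1..v5: overlaps v1, v4, v5 -> 3
v1 (4-9) vs v2..v5: overlaps v4, v5 -> 2
v2 (12-13) vs v3..v5: overlaps none -> 0
v3 (10-12) vs v4..v5: overlaps none -> 0
v4 (5-6) vs v5: overlaps v5 -> 1
Total overlapping pairs = 3 + 2 + 0 + 0 + 1 = 6

6


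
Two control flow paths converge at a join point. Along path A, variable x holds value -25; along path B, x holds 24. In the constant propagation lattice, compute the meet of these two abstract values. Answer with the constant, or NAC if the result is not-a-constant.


Meet operation: if both paths give the same constant, result is that constant; if they differ, result is NAC (not-a-constant).
Path A: -25, Path B: 24 -> differ
Result: not-a-constant -> NAC

NAC


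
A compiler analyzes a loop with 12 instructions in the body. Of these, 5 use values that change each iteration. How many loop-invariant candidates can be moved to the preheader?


Invariant candidates = total - loop-dependent
= 12 - 5 = 7

7


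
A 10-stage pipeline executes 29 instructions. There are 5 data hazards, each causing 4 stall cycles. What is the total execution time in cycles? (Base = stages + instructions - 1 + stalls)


Base cycles = 10 + 29 - 1 = 38
Total stalls = 5 * 4 = 20
Total = 38 + 20 = 58

58


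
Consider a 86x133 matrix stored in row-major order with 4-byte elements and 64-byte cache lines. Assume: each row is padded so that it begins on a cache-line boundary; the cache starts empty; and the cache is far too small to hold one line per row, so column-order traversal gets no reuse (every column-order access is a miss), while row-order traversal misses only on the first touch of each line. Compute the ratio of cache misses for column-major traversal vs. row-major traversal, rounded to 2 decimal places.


Each row occupies 133 * 4 = 532 bytes and starts on a line boundary, so it spans ceil(532 / 64) = 9 cache lines.
Row-major traversal misses (one per line touched): 86 * ceil(133 * 4 / 64) = 774
Column-major traversal misses (no reuse, every access misses): 86 * 133 = 11438
Ratio = 11438 / 774 = 14.78

14.78


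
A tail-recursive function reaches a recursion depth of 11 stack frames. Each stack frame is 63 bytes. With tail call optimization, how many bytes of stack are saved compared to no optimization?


Without TCO: 11 * 63 = 693 bytes
With TCO: reuse 1 frame = 63 bytes
Savings = 693 - 63 = 630

630


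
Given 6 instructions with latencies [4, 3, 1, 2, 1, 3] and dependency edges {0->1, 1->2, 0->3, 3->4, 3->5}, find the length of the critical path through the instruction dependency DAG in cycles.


Compute longest path through dependency graph: dist(Ik) = max over predecessors of dist + latency(Ik).
dist(I0) = latency 4 = 4
dist(I1) = dist(I0) + 3 = 4 + 3 = 7
dist(I2) = dist(I1) + 1 = 7 + 1 = 8
dist(I3) = dist(I0) + 2 = 4 + 2 = 6
dist(I4) = dist(I3) + 1 = 6 + 1 = 7
dist(I5) = dist(I3) + 3 = 6 + 3 = 9
Critical path = max dist = 9

9


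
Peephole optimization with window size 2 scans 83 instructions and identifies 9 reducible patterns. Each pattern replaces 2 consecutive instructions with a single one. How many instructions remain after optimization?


Each match removes 1 instructions.
Total removed = 9 * 1 = 9
Remaining = 83 - 9 = 74

74


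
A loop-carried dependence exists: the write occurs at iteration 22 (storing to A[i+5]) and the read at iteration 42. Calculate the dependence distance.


Distance = read iteration - write iteration
= 42 - 22 = 20

20


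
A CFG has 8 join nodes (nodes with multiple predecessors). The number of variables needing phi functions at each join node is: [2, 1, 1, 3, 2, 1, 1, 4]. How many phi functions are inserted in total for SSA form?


Total phi functions = sum of phi functions at each join node
= 2 + 1 + 1 + 3 + 2 + 1 + 1 + 4 = 15

15


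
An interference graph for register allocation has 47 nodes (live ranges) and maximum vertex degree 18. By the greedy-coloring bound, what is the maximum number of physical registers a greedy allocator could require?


Greedy coloring never needs more than (max_degree + 1) colors: when coloring a vertex, at most max_degree neighbors are already colored.
Upper bound = 18 + 1 = 19

19


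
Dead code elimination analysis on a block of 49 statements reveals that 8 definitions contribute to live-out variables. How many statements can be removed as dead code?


Dead code = total statements - live definitions
= 49 - 8 = 41

41


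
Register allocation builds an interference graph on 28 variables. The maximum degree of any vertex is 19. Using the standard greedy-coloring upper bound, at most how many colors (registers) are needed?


Greedy coloring never needs more than (max_degree + 1) colors: when coloring a vertex, at most max_degree neighbors are already colored.
Upper bound = 19 + 1 = 20

20


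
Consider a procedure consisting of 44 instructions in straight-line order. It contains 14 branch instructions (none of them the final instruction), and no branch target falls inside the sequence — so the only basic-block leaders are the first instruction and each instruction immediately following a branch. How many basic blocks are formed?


With no in-sequence branch targets, the leaders are the first instruction plus the instruction after each branch.
Number of basic blocks = branches + 1
= 14 + 1 = 15

15


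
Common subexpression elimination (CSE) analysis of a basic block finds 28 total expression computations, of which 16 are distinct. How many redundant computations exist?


CSE count = total expressions - unique expressions
= 28 - 16 = 12

12


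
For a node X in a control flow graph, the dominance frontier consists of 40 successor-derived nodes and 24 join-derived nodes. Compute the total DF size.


DF(X) = direct successor contributions + join point contributions
= 40 + 24 = 64

64


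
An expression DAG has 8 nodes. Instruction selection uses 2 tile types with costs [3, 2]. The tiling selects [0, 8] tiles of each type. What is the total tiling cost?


Total cost = sum(count_i * cost_i)
= 0*3 + 8*2
= 16

16


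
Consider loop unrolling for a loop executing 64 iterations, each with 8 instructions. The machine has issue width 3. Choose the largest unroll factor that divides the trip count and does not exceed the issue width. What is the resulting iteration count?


Largest divisor of 64 <= 3 is 2
New iterations = 64 / 2 = 32

32


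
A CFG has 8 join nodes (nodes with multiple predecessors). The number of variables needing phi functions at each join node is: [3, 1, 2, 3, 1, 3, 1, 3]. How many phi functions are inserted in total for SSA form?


Total phi functions = sum of phi functions at each join node
= 3 + 1 + 2 + 3 + 1 + 3 + 1 + 3 = 17

17


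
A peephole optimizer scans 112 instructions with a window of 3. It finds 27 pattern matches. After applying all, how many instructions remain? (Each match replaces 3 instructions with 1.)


Each match removes 2 instructions.
Total removed = 27 * 2 = 54
Remaining = 112 - 54 = 58

58


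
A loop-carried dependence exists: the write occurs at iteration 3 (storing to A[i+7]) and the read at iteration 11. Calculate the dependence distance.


Distance = read iteration - write iteration
= 11 - 3 = 8

8


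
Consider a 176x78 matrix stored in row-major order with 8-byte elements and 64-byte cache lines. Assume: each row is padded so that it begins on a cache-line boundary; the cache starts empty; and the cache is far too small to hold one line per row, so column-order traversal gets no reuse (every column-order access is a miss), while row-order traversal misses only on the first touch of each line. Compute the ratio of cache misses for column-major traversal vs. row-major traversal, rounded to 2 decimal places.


Each row occupies 78 * 8 = 624 bytes and starts on a line boundary, so it spans ceil(624 / 64) = 10 cache lines.
Row-major traversal misses (one per line touched): 176 * ceil(78 * 8 / 64) = 1760
Column-major traversal misses (no reuse, every access misses): 176 * 78 = 13728
Ratio = 13728 / 1760 = 7.8

7.8


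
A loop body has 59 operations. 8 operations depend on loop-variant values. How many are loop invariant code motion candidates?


Invariant candidates = total - loop-dependent
= 59 - 8 = 51

51


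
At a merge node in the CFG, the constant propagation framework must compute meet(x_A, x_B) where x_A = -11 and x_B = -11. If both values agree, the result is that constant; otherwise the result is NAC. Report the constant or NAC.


Meet operation: if both paths give the same constant, result is that constant; if they differ, result is NAC (not-a-constant).
Path A: -11, Path B: -11 -> equal
Result: constant -> -11

-11


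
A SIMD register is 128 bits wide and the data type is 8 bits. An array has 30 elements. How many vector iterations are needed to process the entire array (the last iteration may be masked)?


Width = 128 / 8 = 16 elements per vector op
Iterations = ceil(30 / 16) = 2

2


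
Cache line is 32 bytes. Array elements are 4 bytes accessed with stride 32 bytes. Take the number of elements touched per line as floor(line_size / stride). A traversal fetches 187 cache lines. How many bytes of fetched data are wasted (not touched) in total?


Elements per line = floor(32 / 32) = 1
Bytes used per line = 1 * 4 = 4
Wasted per line = 32 - 4 = 28
Total wasted = 28 * 187 = 5236

5236


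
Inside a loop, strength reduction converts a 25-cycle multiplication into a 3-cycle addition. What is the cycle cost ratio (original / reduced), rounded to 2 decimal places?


Ratio = mult_cost / add_cost = 25 / 3 = 8.33

8.33


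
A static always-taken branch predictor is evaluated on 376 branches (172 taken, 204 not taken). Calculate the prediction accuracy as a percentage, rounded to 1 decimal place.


Predictor: always-taken
Correct predictions = 172
Accuracy = 172 / 376 * 100 = 45.7%

45.7


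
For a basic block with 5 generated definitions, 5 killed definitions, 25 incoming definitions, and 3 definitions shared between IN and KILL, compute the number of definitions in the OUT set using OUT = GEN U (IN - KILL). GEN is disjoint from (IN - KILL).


IN - KILL: 25 - 3 = 22 surviving definitions
OUT = GEN + surviving = 5 + 22 = 27

27


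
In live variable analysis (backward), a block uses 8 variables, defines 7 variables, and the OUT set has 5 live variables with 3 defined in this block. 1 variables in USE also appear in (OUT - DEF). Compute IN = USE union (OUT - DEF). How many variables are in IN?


OUT - DEF: 5 - 3 = 2
|IN| = |USE| + |OUT - DEF| - |USE ∩ (OUT - DEF)| = 8 + 2 - 1 = 9

9


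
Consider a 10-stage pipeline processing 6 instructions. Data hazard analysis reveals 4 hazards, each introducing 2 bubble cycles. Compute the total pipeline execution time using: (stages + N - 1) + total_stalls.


Base cycles = 10 + 6 - 1 = 15
Total stalls = 4 * 2 = 8
Total = 15 + 8 = 23

23


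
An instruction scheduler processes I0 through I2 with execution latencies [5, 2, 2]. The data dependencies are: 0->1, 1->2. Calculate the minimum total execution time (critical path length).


Compute longest path through dependency graph: dist(Ik) = max over predecessors of dist + latency(Ik).
dist(I0) = latency 5 = 5
dist(I1) = dist(I0) + 2 = 5 + 2 = 7
dist(I2) = dist(I1) + 2 = 7 + 2 = 9
Critical path = max dist = 9

9


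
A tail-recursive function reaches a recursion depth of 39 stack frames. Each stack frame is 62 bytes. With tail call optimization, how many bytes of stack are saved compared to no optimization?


Without TCO: 39 * 62 = 2418 bytes
With TCO: reuse 1 frame = 62 bytes
Savings = 2418 - 62 = 2356

2356


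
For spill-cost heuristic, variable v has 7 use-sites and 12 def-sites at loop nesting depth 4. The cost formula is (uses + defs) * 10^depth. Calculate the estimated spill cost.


uses + defs = 7 + 12 = 19
10^4 = 10000
Spill cost = 19 * 10000 = 190000

190000


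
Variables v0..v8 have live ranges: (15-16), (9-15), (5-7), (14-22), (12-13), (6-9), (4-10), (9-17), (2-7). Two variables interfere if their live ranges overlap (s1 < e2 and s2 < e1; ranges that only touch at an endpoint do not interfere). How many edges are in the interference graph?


Check all pairs for overlapping intervals.
Two intervals (s1,e1) and (s2,e2) overlap if s1 < e2 and s2 < e1.
v0 (15-16) vs v1..v8: overlaps v3, v7 -> 2
v1 (9-15) vs v2..v8: overlaps v3, v4, v6, v7 -> 4
v2 (5-7) vs v3..v8: overlaps v5, v6, v8 -> 3
v3 (14-22) vs v4..v8: overlaps v7 -> 1
v4 (12-13) vs v5..v8: overlaps v7 -> 1
v5 (6-9) vs v6..v8: overlaps v6, v8 -> 2
v6 (4-10) vs v7..v8: overlaps v7, v8 -> 2
v7 (9-17) vs v8: overlaps none -> 0
Total overlapping pairs = 2 + 4 + 3 + 1 + 1 + 2 + 2 + 0 = 15

15


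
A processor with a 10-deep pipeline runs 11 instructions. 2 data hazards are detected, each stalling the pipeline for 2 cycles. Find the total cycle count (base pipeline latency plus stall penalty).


Base cycles = 10 + 11 - 1 = 20
Total stalls = 2 * 2 = 4
Total = 20 + 4 = 24

24


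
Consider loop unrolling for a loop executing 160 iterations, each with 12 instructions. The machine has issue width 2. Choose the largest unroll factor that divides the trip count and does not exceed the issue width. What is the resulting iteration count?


Largest divisor of 160 <= 2 is 2
New iterations = 160 / 2 = 80

80


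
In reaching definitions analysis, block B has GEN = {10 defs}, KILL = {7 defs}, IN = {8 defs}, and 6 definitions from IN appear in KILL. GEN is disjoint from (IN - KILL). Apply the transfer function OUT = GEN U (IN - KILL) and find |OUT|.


IN - KILL: 8 - 6 = 2 surviving definitions
OUT = GEN + surviving = 10 + 2 = 12

12


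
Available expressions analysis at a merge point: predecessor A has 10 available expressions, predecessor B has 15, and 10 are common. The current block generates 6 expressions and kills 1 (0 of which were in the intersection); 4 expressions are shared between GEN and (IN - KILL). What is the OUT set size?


IN = intersection of predecessors = 10
IN - KILL = 10 - 0 = 10
|OUT| = |GEN| + |IN - KILL| - |GEN ∩ (IN - KILL)| = 6 + 10 - 4 = 12

12


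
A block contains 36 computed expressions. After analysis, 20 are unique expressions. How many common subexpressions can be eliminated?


CSE count = total expressions - unique expressions
= 36 - 20 = 16

16


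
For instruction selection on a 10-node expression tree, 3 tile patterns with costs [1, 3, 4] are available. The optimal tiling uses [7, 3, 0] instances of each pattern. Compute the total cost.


Total cost = sum(count_i * cost_i)
= 7*1 + 3*3 + 0*4
= 16

16


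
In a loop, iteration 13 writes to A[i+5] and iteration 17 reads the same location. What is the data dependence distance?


Distance = read iteration - write iteration
= 17 - 13 = 4

4


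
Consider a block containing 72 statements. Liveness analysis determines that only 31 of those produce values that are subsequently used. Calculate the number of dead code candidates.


Dead code = total statements - live definitions
= 72 - 31 = 41

41


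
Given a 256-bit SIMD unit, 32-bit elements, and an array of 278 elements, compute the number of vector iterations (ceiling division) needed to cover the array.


Width = 256 / 32 = 8 elements per vector op
Iterations = ceil(278 / 8) = 35

35


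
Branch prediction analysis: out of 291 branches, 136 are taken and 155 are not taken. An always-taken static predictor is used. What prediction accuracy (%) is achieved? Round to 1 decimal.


Predictor: always-taken
Correct predictions = 136
Accuracy = 136 / 291 * 100 = 46.7%

46.7


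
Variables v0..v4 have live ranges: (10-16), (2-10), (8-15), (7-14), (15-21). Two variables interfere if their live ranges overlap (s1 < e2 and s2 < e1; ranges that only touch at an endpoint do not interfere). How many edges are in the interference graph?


Check all pairs for overlapping intervals.
Two intervals (s1,e1) and (s2,e2) overlap if s1 < e2 and s2 < e1.
v0 (10-16) vs v1..v4: overlaps v2, v3, v4 -> 3
v1 (2-10) vs v2..v4: overlaps v2, v3 -> 2
v2 (8-15) vs v3..v4: overlaps v3 -> 1
v3 (7-14) vs v4: overlaps none -> 0
Total overlapping pairs = 3 + 2 + 1 + 0 = 6

6


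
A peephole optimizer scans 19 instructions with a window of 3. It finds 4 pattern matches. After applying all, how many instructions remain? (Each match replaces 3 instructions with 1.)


Each match removes 2 instructions.
Total removed = 4 * 2 = 8
Remaining = 19 - 8 = 11

11


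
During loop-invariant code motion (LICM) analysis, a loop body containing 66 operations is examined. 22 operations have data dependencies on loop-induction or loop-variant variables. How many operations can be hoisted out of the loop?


Invariant candidates = total - loop-dependent
= 66 - 22 = 44

44


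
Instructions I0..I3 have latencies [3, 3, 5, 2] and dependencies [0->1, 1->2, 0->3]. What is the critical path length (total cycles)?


Compute longest path through dependency graph: dist(Ik) = max over predecessors of dist + latency(Ik).
dist(I0) = latency 3 = 3
dist(I1) = dist(I0) + 3 = 3 + 3 = 6
dist(I2) = dist(I1) + 5 = 6 + 5 = 11
dist(I3) = dist(I0) + 2 = 3 + 2 = 5
Critical path = max dist = 11

11


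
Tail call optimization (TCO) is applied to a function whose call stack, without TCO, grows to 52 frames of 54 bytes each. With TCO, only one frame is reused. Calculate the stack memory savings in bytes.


Without TCO: 52 * 54 = 2808 bytes
With TCO: reuse 1 frame = 54 bytes
Savings = 2808 - 54 = 2754

2754


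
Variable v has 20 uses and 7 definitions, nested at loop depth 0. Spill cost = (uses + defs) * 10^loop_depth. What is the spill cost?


uses + defs = 20 + 7 = 27
10^0 = 1
Spill cost = 27 * 1 = 27

27


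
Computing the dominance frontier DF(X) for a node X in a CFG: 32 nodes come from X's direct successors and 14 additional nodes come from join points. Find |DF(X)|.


DF(X) = direct successor contributions + join point contributions
= 32 + 14 = 46

46


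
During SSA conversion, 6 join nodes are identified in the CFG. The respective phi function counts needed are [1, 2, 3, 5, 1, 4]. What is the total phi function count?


Total phi functions = sum of phi functions at each join node
= 1 + 2 + 3 + 5 + 1 + 4 = 16

16


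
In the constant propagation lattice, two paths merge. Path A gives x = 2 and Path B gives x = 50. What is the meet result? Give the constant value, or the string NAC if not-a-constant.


Meet operation: if both paths give the same constant, result is that constant; if they differ, result is NAC (not-a-constant).
Path A: 2, Path B: 50 -> differ
Result: not-a-constant -> NAC

NAC


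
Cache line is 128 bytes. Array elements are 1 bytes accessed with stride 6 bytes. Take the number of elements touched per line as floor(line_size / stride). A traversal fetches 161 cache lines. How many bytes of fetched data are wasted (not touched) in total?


Elements per line = floor(128 / 6) = 21
Bytes used per line = 21 * 1 = 21
Wasted per line = 128 - 21 = 107
Total wasted = 107 * 161 = 17227

17227


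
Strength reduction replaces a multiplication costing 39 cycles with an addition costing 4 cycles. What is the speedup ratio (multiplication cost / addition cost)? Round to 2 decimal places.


Ratio = mult_cost / add_cost = 39 / 4 = 9.75

9.75


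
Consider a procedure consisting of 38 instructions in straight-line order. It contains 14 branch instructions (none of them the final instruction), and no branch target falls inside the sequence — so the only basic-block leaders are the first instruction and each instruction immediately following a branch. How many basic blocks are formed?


With no in-sequence branch targets, the leaders are the first instruction plus the instruction after each branch.
Number of basic blocks = branches + 1
= 14 + 1 = 15

15


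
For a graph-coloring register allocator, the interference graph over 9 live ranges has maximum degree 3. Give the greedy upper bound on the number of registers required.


Greedy coloring never needs more than (max_degree + 1) colors: when coloring a vertex, at most max_degree neighbors are already colored.
Upper bound = 3 + 1 = 4

4


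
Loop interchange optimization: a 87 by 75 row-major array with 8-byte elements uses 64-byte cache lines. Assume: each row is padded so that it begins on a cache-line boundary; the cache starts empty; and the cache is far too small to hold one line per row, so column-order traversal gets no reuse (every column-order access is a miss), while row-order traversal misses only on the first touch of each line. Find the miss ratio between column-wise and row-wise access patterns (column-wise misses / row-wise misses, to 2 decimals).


Each row occupies 75 * 8 = 600 bytes and starts on a line boundary, so it spans ceil(600 / 64) = 10 cache lines.
Row-major traversal misses (one per line touched): 87 * ceil(75 * 8 / 64) = 870
Column-major traversal misses (no reuse, every access misses): 87 * 75 = 6525
Ratio = 6525 / 870 = 7.5

7.5


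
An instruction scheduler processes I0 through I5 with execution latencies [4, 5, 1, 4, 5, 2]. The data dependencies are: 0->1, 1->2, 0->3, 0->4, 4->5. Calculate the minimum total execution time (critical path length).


Compute longest path through dependency graph: dist(Ik) = max over predecessors of dist + latency(Ik).
dist(I0) = latency 4 = 4
dist(I1) = dist(I0) + 5 = 4 + 5 = 9
dist(I2) = dist(I1) + 1 = 9 + 1 = 10
dist(I3) = dist(I0) + 4 = 4 + 4 = 8
dist(I4) = dist(I0) + 5 = 4 + 5 = 9
dist(I5) = dist(I4) + 2 = 9 + 2 = 11
Critical path = max dist = 11

11


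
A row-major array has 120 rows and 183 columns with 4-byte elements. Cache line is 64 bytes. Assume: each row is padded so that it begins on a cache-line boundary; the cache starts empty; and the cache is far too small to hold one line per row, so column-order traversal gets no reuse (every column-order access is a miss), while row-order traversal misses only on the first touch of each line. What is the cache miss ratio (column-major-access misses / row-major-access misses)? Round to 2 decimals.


Each row occupies 183 * 4 = 732 bytes and starts on a line boundary, so it spans ceil(732 / 64) = 12 cache lines.
Row-major traversal misses (one per line touched): 120 * ceil(183 * 4 / 64) = 1440
Column-major traversal misses (no reuse, every access misses): 120 * 183 = 21960
Ratio = 21960 / 1440 = 15.25

15.25
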